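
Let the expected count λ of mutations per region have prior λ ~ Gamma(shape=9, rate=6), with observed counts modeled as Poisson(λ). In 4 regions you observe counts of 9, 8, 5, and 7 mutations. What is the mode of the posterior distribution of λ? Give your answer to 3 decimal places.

λ̂_MAP = 3.700

Σxᵢ = 9+8+5+7 = 29, with n = 4.
Posterior ∝ λ^8e^(−6λ) · λ^29e^(−4λ) = λ^37e^(−10λ), i.e. Gamma(shape=38, rate=10).
The mode of a Gamma(a, b) with a ≥ 1 (shape–rate) is (a−1)/b = 37/10 ≈ 3.700.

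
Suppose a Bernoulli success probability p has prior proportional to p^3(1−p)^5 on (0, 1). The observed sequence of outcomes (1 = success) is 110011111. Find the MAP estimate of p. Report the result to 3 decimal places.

p̂_MAP = 0.588

The prior density ∝ p^3(1−p)^5 is the kernel of Beta(4, 6).
Data: 7 successes in 9 trials (from the sequence). The binomial likelihood contributes p^7(1−p)^2, so the posterior is Beta(4+7, 6+2) = Beta(11, 8).
For Beta(a, b) with a, b > 1 the mode is (a−1)/(a+b−2) = 10/17 ≈ 0.588.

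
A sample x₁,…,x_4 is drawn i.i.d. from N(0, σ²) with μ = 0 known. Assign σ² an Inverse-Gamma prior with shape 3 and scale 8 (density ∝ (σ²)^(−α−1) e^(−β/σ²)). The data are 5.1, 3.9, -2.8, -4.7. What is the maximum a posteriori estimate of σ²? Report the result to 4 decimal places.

σ̂²_MAP = 7.2625

Sum of squared deviations about the known mean: SS = (5.1−0)² + (3.9−0)² + (-2.8−0)² + (-4.7−0)² = 71.15.
The Normal likelihood contributes (σ²)^(−n/2) exp(−SS/(2σ²)), so the posterior is Inverse-Gamma(α + n/2, β + SS/2) = Inverse-Gamma(5, 43.575).
The mode of Inverse-Gamma(a, b) is b/(a+1) = 43.575/6 ≈ 7.2625.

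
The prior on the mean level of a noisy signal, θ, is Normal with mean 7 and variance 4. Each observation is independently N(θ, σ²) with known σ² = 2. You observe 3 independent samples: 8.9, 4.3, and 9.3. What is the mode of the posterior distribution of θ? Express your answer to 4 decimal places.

θ̂_MAP = 7.4286

n = 3; x̄ = (8.9 + 4.3 + 9.3)/3 = 22.5/3 = 7.5.
For a Normal prior and Normal likelihood with known variance, the posterior is Normal; its mode equals its mean, the precision-weighted average.
Prior precision 1/σ₀² = 1/4 = 0.25; data precision n/σ² = 3/2 = 1.5.
θ̂ = (0.25·7 + 1.5·7.5) / (0.25 + 1.5) = 13/1.75 = 52/7 ≈ 7.4286.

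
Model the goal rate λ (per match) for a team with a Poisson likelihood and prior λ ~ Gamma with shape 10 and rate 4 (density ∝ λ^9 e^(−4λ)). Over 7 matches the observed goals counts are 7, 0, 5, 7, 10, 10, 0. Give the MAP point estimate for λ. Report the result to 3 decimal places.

λ̂_MAP = 4.364

Σxᵢ = 7+0+5+7+10+10+0 = 39, with n = 7.
Posterior ∝ λ^9e^(−4λ) · λ^39e^(−7λ) = λ^48e^(−11λ), i.e. Gamma(shape=49, rate=11).
The mode of a Gamma(a, b) with a ≥ 1 (shape–rate) is (a−1)/b = 48/11 ≈ 4.364.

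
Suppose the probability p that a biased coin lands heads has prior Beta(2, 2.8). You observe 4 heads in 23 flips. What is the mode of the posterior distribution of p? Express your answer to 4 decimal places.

Prior: Beta(2, 2.8).
Data: 4 successes in 23 trials. The binomial likelihood contributes p^4(1−p)^19, so the posterior is Beta(2+4, 2.8+19) = Beta(6, 21.8).
For Beta(a, b) with a, b > 1 the mode is (a−1)/(a+b−2) = 5/25.8 ≈ 0.1938.

p̂_MAP = 0.1938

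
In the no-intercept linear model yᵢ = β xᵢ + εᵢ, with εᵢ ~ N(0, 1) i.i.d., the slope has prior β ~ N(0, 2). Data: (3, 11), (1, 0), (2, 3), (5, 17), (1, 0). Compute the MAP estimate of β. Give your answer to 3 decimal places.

β̂_MAP = 3.062

log p(β | y) = −Σ(yᵢ − βxᵢ)²/(2·1) − β²/(2·2) + const.
Setting the derivative to zero: Σxᵢ(yᵢ − βxᵢ)/1 − β/2 = 0, so β = Σxᵢyᵢ / (Σxᵢ² + σ²/τ²).
Σxᵢyᵢ = 3·11 + 1·0 + 2·3 + 5·17 + 1·0 = 124; Σxᵢ² = 40; σ²/τ² = 0.5.
β̂_MAP = 124 / (40 + 0.5) = 124/40.5 ≈ 3.062.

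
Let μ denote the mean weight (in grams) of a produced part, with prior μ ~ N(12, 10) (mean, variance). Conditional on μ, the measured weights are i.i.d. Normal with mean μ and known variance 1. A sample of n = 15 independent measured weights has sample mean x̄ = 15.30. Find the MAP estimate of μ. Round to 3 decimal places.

μ̂_MAP = 15.278

n = 15, x̄ = 15.30.
For a Normal prior and Normal likelihood with known variance, the posterior is Normal; its mode equals its mean, the precision-weighted average.
Prior precision 1/σ₀² = 1/10 = 0.1; data precision n/σ² = 15/1 = 15.
μ̂ = (0.1·12 + 15·15.3) / (0.1 + 15) = 230.7/15.1 = 2307/151 ≈ 15.278.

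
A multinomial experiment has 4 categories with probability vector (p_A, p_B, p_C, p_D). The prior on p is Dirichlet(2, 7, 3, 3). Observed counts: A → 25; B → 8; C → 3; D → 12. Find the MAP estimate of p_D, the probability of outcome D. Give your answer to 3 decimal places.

The posterior is Dirichlet(αᵢ + nᵢ) = Dirichlet(27, 15, 6, 15).
For a Dirichlet(a₁,…,a_K) with all aᵢ > 1, the mode has j-th component (aⱼ − 1)/(Σaᵢ − K).
Here Σaᵢ = 63 and K = 4, so p_D = (15 − 1)/(63 − 4) = 14/59 ≈ 0.237.

MAP estimate of p_D = 0.237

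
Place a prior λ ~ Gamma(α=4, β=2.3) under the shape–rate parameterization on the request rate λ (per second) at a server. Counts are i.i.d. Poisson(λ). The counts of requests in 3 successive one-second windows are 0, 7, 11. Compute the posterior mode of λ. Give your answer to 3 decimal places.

Σxᵢ = 0+7+11 = 18, with n = 3.
Posterior ∝ λ^3e^(−2.3λ) · λ^18e^(−3λ) = λ^21e^(−5.3λ), i.e. Gamma(shape=22, rate=5.3).
The mode of a Gamma(a, b) with a ≥ 1 (shape–rate) is (a−1)/b = 21/5.3 ≈ 3.962.

λ̂_MAP = 3.962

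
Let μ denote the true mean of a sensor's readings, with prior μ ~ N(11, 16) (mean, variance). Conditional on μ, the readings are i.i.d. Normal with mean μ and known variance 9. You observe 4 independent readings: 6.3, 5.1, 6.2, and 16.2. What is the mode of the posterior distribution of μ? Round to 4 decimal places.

μ̂_MAP = 8.7644

n = 4; x̄ = (6.3 + 5.1 + 6.2 + 16.2)/4 = 33.8/4 = 8.45.
For a Normal prior and Normal likelihood with known variance, the posterior is Normal; its mode equals its mean, the precision-weighted average.
Prior precision 1/σ₀² = 1/16 = 0.0625; data precision n/σ² = 4/9.
μ̂ = (0.0625·11 + (4/9)·8.45) / (0.0625 + 4/9) = (3199/720)/(73/144) = 3199/365 ≈ 8.7644.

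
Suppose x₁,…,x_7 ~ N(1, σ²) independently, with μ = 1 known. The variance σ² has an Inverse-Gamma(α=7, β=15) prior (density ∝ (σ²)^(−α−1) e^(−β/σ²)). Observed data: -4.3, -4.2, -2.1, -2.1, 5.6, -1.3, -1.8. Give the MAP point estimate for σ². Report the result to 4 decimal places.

Sum of squared deviations about the known mean: SS = (-4.3−1)² + (-4.2−1)² + (-2.1−1)² + (-2.1−1)² + (5.6−1)² + (-1.3−1)² + (-1.8−1)² = 108.64.
The Normal likelihood contributes (σ²)^(−n/2) exp(−SS/(2σ²)), so the posterior is Inverse-Gamma(α + n/2, β + SS/2) = Inverse-Gamma(10.5, 69.32).
The mode of Inverse-Gamma(a, b) is b/(a+1) = 69.32/11.5 ≈ 6.0278.

σ̂²_MAP = 6.0278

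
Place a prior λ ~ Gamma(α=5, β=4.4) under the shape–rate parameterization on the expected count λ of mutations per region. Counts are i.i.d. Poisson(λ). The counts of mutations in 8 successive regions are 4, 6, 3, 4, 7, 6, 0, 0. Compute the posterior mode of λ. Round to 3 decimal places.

Σxᵢ = 4+6+3+4+7+6+0+0 = 30, with n = 8.
Posterior ∝ λ^4e^(−4.4λ) · λ^30e^(−8λ) = λ^34e^(−12.4λ), i.e. Gamma(shape=35, rate=12.4).
The mode of a Gamma(a, b) with a ≥ 1 (shape–rate) is (a−1)/b = 34/12.4 ≈ 2.742.

λ̂_MAP = 2.742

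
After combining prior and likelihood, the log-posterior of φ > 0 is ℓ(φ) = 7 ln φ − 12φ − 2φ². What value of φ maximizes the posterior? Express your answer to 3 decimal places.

φ̂_MAP = 0.500

ℓ'(φ) = 7/φ − 12 − 4φ. Setting this to zero and multiplying by φ: 4φ² + 12φ − 7 = 0.
φ = (−12 + √(12² + 4·4·7)) / (2·4) = (−12 + √256) / 8 = (−12 + 16)/8 = 1/2.
ℓ''(φ) = −7/φ² − 4 < 0, confirming a maximum.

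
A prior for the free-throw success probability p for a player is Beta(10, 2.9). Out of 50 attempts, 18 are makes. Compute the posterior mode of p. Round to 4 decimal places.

p̂_MAP = 0.4433

Prior: Beta(10, 2.9).
Data: 18 successes in 50 trials. The binomial likelihood contributes p^18(1−p)^32, so the posterior is Beta(10+18, 2.9+32) = Beta(28, 34.9).
For Beta(a, b) with a, b > 1 the mode is (a−1)/(a+b−2) = 27/60.9 ≈ 0.4433.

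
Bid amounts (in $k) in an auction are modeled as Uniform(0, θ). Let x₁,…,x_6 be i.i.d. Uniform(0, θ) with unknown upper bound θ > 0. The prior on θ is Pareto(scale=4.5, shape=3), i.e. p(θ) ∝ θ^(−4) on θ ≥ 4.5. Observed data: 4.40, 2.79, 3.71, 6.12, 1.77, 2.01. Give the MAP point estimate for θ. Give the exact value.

The Uniform(0, θ) likelihood is θ^(−n) for θ ≥ max(xᵢ), zero otherwise. Here max(xᵢ) = 6.12.
Posterior ∝ θ^(−4) · θ^(−6) = θ^(−10) on θ ≥ max(4.5, 6.12) = 6.12.
This density is strictly decreasing in θ, so the posterior mode lies at the lower boundary of the support.

θ̂_MAP = 6.12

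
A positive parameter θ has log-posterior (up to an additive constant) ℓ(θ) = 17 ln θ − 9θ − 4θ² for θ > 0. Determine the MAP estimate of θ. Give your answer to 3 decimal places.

ℓ'(θ) = 17/θ − 9 − 8θ. Setting this to zero and multiplying by θ: 8θ² + 9θ − 17 = 0.
θ = (−9 + √(9² + 4·8·17)) / (2·8) = (−9 + √625) / 16 = (−9 + 25)/16 = 1.
ℓ''(θ) = −17/θ² − 8 < 0, confirming a maximum.

θ̂_MAP = 1.000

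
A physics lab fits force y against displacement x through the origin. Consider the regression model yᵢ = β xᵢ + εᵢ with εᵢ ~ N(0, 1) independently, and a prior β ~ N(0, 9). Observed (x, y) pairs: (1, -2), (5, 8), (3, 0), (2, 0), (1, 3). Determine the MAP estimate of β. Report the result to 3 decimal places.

β̂_MAP = 1.022

log p(β | y) = −Σ(yᵢ − βxᵢ)²/(2·1) − β²/(2·9) + const.
Setting the derivative to zero: Σxᵢ(yᵢ − βxᵢ)/1 − β/9 = 0, so β = Σxᵢyᵢ / (Σxᵢ² + σ²/τ²).
Σxᵢyᵢ = 1·(-2) + 5·8 + 3·0 + 2·0 + 1·3 = 41; Σxᵢ² = 40; σ²/τ² = 1/9.
β̂_MAP = 41 / (40 + 1/9) = 41/(361/9) = 369/361 ≈ 1.022.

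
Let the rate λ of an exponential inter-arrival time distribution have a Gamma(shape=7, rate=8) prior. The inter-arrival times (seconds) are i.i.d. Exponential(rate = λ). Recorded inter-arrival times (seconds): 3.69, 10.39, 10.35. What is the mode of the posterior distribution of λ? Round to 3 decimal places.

The Exponential(rate=λ) likelihood is ∝ λ^n e^(−λΣtᵢ). Here n = 3 and Σtᵢ = 3.69 + 10.39 + 10.35 = 24.43.
Posterior ∝ λ^6e^(−8λ) · λ^3e^(−24.43λ) = λ^9e^(−32.43λ), i.e. Gamma(10, 32.43).
Mode = (a−1)/b = 9/32.43 ≈ 0.278.

λ̂_MAP = 0.278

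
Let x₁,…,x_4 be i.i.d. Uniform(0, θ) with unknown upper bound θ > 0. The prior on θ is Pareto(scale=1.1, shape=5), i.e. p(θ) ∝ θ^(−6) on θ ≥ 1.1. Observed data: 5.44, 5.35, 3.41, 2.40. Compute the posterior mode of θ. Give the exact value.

The Uniform(0, θ) likelihood is θ^(−n) for θ ≥ max(xᵢ), zero otherwise. Here max(xᵢ) = 5.44.
Posterior ∝ θ^(−6) · θ^(−4) = θ^(−10) on θ ≥ max(1.1, 5.44) = 5.44.
This density is strictly decreasing in θ, so the posterior mode lies at the lower boundary of the support.

θ̂_MAP = 5.44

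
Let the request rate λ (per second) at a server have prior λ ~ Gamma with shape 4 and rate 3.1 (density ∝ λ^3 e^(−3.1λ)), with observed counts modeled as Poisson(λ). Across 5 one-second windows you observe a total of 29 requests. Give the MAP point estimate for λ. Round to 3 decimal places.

Σxᵢ = 29, n = 5.
Posterior ∝ λ^3e^(−3.1λ) · λ^29e^(−5λ) = λ^32e^(−8.1λ), i.e. Gamma(shape=33, rate=8.1).
The mode of a Gamma(a, b) with a ≥ 1 (shape–rate) is (a−1)/b = 32/8.1 ≈ 3.951.

λ̂_MAP = 3.951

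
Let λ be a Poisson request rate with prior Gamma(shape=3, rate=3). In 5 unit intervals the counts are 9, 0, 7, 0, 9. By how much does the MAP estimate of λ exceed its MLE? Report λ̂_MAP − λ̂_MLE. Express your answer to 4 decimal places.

Σxᵢ = 25. Posterior is Gamma(28, 8); MAP = (28−1)/8 = 27/8 ≈ 3.37500.
MLE = x̄ = 25/5 ≈ 5.00000.
Difference = 27/8 − 25/5 = -13/8 ≈ -1.6250.

MAP − MLE = -1.6250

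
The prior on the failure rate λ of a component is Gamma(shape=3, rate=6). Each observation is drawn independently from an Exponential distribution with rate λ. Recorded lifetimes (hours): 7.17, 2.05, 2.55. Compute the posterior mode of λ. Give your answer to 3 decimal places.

λ̂_MAP = 0.281

The Exponential(rate=λ) likelihood is ∝ λ^n e^(−λΣtᵢ). Here n = 3 and Σtᵢ = 7.17 + 2.05 + 2.55 = 11.77.
Posterior ∝ λ^2e^(−6λ) · λ^3e^(−11.77λ) = λ^5e^(−17.77λ), i.e. Gamma(6, 17.77).
Mode = (a−1)/b = 5/17.77 ≈ 0.281.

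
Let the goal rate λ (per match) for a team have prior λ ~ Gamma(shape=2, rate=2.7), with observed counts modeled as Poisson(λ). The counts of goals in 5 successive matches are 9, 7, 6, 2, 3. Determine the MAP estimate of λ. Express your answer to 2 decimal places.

Σxᵢ = 9+7+6+2+3 = 27, with n = 5.
Posterior ∝ λe^(−2.7λ) · λ^27e^(−5λ) = λ^28e^(−7.7λ), i.e. Gamma(shape=29, rate=7.7).
The mode of a Gamma(a, b) with a ≥ 1 (shape–rate) is (a−1)/b = 28/7.7 ≈ 3.64.

λ̂_MAP = 3.64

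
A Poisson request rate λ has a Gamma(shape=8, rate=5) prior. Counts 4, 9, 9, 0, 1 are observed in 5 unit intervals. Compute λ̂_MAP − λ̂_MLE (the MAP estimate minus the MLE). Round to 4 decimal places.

Σxᵢ = 23. Posterior is Gamma(31, 10); MAP = (31−1)/10 = 30/10 ≈ 3.00000.
MLE = x̄ = 23/5 ≈ 4.60000.
Difference = 30/10 − 23/5 = -8/5 ≈ -1.6000.

MAP − MLE = -1.6000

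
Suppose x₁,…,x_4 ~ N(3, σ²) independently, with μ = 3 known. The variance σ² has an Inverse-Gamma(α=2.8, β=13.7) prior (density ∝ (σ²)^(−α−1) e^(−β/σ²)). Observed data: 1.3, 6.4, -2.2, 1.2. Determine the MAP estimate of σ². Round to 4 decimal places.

σ̂²_MAP = 6.2181

Sum of squared deviations about the known mean: SS = (1.3−3)² + (6.4−3)² + (-2.2−3)² + (1.2−3)² = 44.73.
The Normal likelihood contributes (σ²)^(−n/2) exp(−SS/(2σ²)), so the posterior is Inverse-Gamma(α + n/2, β + SS/2) = Inverse-Gamma(4.8, 36.065).
The mode of Inverse-Gamma(a, b) is b/(a+1) = 36.065/5.8 ≈ 6.2181.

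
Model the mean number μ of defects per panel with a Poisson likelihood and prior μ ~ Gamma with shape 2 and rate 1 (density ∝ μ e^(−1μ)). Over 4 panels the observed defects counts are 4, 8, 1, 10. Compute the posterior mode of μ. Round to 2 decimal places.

Σxᵢ = 4+8+1+10 = 23, with n = 4.
Posterior ∝ μe^(−1μ) · μ^23e^(−4μ) = μ^24e^(−5μ), i.e. Gamma(shape=25, rate=5).
The mode of a Gamma(a, b) with a ≥ 1 (shape–rate) is (a−1)/b = 24/5 ≈ 4.80.

μ̂_MAP = 4.80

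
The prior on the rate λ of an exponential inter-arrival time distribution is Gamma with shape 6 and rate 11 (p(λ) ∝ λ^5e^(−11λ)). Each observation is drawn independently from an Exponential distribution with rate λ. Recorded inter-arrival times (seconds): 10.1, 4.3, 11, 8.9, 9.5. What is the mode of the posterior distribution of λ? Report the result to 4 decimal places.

λ̂_MAP = 0.1825

The Exponential(rate=λ) likelihood is ∝ λ^n e^(−λΣtᵢ). Here n = 5 and Σtᵢ = 10.1 + 4.3 + 11 + 8.9 + 9.5 = 43.8.
Posterior ∝ λ^5e^(−11λ) · λ^5e^(−43.8λ) = λ^10e^(−54.8λ), i.e. Gamma(11, 54.8).
Mode = (a−1)/b = 10/54.8 ≈ 0.1825.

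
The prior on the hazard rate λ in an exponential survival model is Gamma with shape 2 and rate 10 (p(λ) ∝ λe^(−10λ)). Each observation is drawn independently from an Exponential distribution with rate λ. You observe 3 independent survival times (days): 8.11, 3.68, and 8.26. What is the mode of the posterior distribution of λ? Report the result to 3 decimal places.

λ̂_MAP = 0.133

The Exponential(rate=λ) likelihood is ∝ λ^n e^(−λΣtᵢ). Here n = 3 and Σtᵢ = 8.11 + 3.68 + 8.26 = 20.05.
Posterior ∝ λe^(−10λ) · λ^3e^(−20.05λ) = λ^4e^(−30.05λ), i.e. Gamma(5, 30.05).
Mode = (a−1)/b = 4/30.05 ≈ 0.133.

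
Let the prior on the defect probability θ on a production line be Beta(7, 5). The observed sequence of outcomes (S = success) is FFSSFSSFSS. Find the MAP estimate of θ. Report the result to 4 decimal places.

Prior: Beta(7, 5).
Data: 6 successes in 10 trials (from the sequence). The binomial likelihood contributes θ^6(1−θ)^4, so the posterior is Beta(7+6, 5+4) = Beta(13, 9).
For Beta(a, b) with a, b > 1 the mode is (a−1)/(a+b−2) = 12/20 ≈ 0.6000.

θ̂_MAP = 0.6000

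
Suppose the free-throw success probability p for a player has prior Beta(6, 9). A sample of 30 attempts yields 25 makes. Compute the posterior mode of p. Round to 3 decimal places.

Prior: Beta(6, 9).
Data: 25 successes in 30 trials. The binomial likelihood contributes p^25(1−p)^5, so the posterior is Beta(6+25, 9+5) = Beta(31, 14).
For Beta(a, b) with a, b > 1 the mode is (a−1)/(a+b−2) = 30/43 ≈ 0.698.

p̂_MAP = 0.698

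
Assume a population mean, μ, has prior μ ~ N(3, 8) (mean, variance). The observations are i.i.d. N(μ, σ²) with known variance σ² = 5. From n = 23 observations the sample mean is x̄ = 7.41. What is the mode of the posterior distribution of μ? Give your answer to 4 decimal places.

μ̂_MAP = 7.2933

n = 23, x̄ = 7.41.
For a Normal prior and Normal likelihood with known variance, the posterior is Normal; its mode equals its mean, the precision-weighted average.
Prior precision 1/σ₀² = 1/8 = 0.125; data precision n/σ² = 23/5 = 4.6.
μ̂ = (0.125·3 + 4.6·7.41) / (0.125 + 4.6) = 34.461/4.725 = 547/75 ≈ 7.2933.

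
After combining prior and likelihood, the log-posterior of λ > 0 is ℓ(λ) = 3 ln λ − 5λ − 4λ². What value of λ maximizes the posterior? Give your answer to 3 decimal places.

λ̂_MAP = 0.375

ℓ'(λ) = 3/λ − 5 − 8λ. Setting this to zero and multiplying by λ: 8λ² + 5λ − 3 = 0.
λ = (−5 + √(5² + 4·8·3)) / (2·8) = (−5 + √121) / 16 = (−5 + 11)/16 = 3/8.
ℓ''(λ) = −3/λ² − 8 < 0, confirming a maximum.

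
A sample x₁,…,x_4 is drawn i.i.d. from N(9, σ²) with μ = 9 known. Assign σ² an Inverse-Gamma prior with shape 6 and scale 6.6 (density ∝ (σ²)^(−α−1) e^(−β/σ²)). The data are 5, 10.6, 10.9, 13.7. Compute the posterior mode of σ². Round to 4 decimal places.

σ̂²_MAP = 3.1922

Sum of squared deviations about the known mean: SS = (5−9)² + (10.6−9)² + (10.9−9)² + (13.7−9)² = 44.26.
The Normal likelihood contributes (σ²)^(−n/2) exp(−SS/(2σ²)), so the posterior is Inverse-Gamma(α + n/2, β + SS/2) = Inverse-Gamma(8, 28.73).
The mode of Inverse-Gamma(a, b) is b/(a+1) = 28.73/9 ≈ 3.1922.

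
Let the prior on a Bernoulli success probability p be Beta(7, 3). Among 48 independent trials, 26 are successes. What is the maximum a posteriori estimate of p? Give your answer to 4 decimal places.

p̂_MAP = 0.5714

Prior: Beta(7, 3).
Data: 26 successes in 48 trials. The binomial likelihood contributes p^26(1−p)^22, so the posterior is Beta(7+26, 3+22) = Beta(33, 25).
For Beta(a, b) with a, b > 1 the mode is (a−1)/(a+b−2) = 32/56 ≈ 0.5714.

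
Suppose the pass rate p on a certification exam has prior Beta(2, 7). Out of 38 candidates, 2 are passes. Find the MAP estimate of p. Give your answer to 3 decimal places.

Prior: Beta(2, 7).
Data: 2 successes in 38 trials. The binomial likelihood contributes p^2(1−p)^36, so the posterior is Beta(2+2, 7+36) = Beta(4, 43).
For Beta(a, b) with a, b > 1 the mode is (a−1)/(a+b−2) = 3/45 ≈ 0.067.

p̂_MAP = 0.067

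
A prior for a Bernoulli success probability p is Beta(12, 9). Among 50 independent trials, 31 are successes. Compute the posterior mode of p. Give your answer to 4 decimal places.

p̂_MAP = 0.6087

Prior: Beta(12, 9).
Data: 31 successes in 50 trials. The binomial likelihood contributes p^31(1−p)^19, so the posterior is Beta(12+31, 9+19) = Beta(43, 28).
For Beta(a, b) with a, b > 1 the mode is (a−1)/(a+b−2) = 42/69 ≈ 0.6087.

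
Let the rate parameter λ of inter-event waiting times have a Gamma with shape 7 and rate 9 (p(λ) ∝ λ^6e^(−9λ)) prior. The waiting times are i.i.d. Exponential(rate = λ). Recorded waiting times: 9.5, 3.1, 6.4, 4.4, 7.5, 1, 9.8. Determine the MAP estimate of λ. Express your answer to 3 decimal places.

λ̂_MAP = 0.256

The Exponential(rate=λ) likelihood is ∝ λ^n e^(−λΣtᵢ). Here n = 7 and Σtᵢ = 9.5 + 3.1 + 6.4 + 4.4 + 7.5 + 1 + 9.8 = 41.7.
Posterior ∝ λ^6e^(−9λ) · λ^7e^(−41.7λ) = λ^13e^(−50.7λ), i.e. Gamma(14, 50.7).
Mode = (a−1)/b = 13/50.7 ≈ 0.256.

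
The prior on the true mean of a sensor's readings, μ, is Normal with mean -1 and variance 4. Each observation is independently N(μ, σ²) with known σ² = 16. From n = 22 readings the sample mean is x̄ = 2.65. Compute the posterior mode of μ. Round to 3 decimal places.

n = 22, x̄ = 2.65.
For a Normal prior and Normal likelihood with known variance, the posterior is Normal; its mode equals its mean, the precision-weighted average.
Prior precision 1/σ₀² = 1/4 = 0.25; data precision n/σ² = 22/16 = 1.375.
μ̂ = (0.25·(-1) + 1.375·2.65) / (0.25 + 1.375) = 3.39375/1.625 = 543/260 ≈ 2.088.

μ̂_MAP = 2.088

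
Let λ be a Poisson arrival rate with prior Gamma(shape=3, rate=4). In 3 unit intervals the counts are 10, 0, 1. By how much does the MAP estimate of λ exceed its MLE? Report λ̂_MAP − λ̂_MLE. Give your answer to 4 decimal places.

Σxᵢ = 11. Posterior is Gamma(14, 7); MAP = (14−1)/7 = 13/7 ≈ 1.85714.
MLE = x̄ = 11/3 ≈ 3.66667.
Difference = 13/7 − 11/3 = -38/21 ≈ -1.8095.

MAP − MLE = -1.8095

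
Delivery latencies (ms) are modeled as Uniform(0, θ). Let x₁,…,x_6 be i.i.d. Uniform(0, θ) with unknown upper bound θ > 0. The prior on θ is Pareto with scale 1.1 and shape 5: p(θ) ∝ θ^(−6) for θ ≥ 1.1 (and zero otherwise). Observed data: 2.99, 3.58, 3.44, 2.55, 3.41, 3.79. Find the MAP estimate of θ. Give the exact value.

θ̂_MAP = 3.79

The Uniform(0, θ) likelihood is θ^(−n) for θ ≥ max(xᵢ), zero otherwise. Here max(xᵢ) = 3.79.
Posterior ∝ θ^(−6) · θ^(−6) = θ^(−12) on θ ≥ max(1.1, 3.79) = 3.79.
This density is strictly decreasing in θ, so the posterior mode lies at the lower boundary of the support.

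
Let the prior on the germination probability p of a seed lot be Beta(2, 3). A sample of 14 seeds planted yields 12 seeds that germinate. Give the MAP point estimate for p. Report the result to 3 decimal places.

p̂_MAP = 0.765

Prior: Beta(2, 3).
Data: 12 successes in 14 trials. The binomial likelihood contributes p^12(1−p)^2, so the posterior is Beta(2+12, 3+2) = Beta(14, 5).
For Beta(a, b) with a, b > 1 the mode is (a−1)/(a+b−2) = 13/17 ≈ 0.765.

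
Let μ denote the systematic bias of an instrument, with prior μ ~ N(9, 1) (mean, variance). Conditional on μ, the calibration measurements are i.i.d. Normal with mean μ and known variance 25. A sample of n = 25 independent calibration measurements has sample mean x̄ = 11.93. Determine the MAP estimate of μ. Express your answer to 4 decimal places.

μ̂_MAP = 10.4650

n = 25, x̄ = 11.93.
For a Normal prior and Normal likelihood with known variance, the posterior is Normal; its mode equals its mean, the precision-weighted average.
Prior precision 1/σ₀² = 1/1 = 1; data precision n/σ² = 25/25 = 1.
μ̂ = (1·9 + 1·11.93) / (1 + 1) = 20.93/2 = 10.4650.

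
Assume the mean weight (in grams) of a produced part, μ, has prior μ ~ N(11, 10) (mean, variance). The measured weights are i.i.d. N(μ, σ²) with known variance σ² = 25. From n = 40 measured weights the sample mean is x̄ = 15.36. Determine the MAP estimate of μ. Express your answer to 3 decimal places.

μ̂_MAP = 15.104

n = 40, x̄ = 15.36.
For a Normal prior and Normal likelihood with known variance, the posterior is Normal; its mode equals its mean, the precision-weighted average.
Prior precision 1/σ₀² = 1/10 = 0.1; data precision n/σ² = 40/25 = 1.6.
μ̂ = (0.1·11 + 1.6·15.36) / (0.1 + 1.6) = 25.676/1.7 = 6419/425 ≈ 15.104.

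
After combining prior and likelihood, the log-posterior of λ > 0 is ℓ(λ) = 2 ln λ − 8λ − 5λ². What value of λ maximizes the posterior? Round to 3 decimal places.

λ̂_MAP = 0.200

ℓ'(λ) = 2/λ − 8 − 10λ. Setting this to zero and multiplying by λ: 10λ² + 8λ − 2 = 0.
λ = (−8 + √(8² + 4·10·2)) / (2·10) = (−8 + √144) / 20 = (−8 + 12)/20 = 1/5.
ℓ''(λ) = −2/λ² − 10 < 0, confirming a maximum.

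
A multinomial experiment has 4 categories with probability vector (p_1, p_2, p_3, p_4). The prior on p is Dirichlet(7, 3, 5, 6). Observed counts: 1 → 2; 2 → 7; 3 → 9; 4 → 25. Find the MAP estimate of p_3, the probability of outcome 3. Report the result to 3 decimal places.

MAP estimate: 0.217

The posterior is Dirichlet(αᵢ + nᵢ) = Dirichlet(9, 10, 14, 31).
For a Dirichlet(a₁,…,a_K) with all aᵢ > 1, the mode has j-th component (aⱼ − 1)/(Σaᵢ − K).
Here Σaᵢ = 64 and K = 4, so p_3 = (14 − 1)/(64 − 4) = 13/60 ≈ 0.217.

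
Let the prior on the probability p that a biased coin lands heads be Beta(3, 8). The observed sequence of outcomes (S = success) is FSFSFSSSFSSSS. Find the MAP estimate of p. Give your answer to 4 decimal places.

Prior: Beta(3, 8).
Data: 9 successes in 13 trials (from the sequence). The binomial likelihood contributes p^9(1−p)^4, so the posterior is Beta(3+9, 8+4) = Beta(12, 12).
For Beta(a, b) with a, b > 1 the mode is (a−1)/(a+b−2) = 11/22 ≈ 0.5000.

p̂_MAP = 0.5000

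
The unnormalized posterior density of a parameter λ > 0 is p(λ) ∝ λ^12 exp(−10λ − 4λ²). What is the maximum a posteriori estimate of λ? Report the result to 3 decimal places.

λ̂_MAP = 0.750

ℓ'(λ) = 12/λ − 10 − 8λ. Setting this to zero and multiplying by λ: 8λ² + 10λ − 12 = 0.
λ = (−10 + √(10² + 4·8·12)) / (2·8) = (−10 + √484) / 16 = (−10 + 22)/16 = 3/4.
ℓ''(λ) = −12/λ² − 8 < 0, confirming a maximum.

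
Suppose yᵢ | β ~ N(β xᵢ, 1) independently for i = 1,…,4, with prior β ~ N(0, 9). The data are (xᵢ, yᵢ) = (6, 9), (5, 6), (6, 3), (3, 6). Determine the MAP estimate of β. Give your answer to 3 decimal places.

log p(β | y) = −Σ(yᵢ − βxᵢ)²/(2·1) − β²/(2·9) + const.
Setting the derivative to zero: Σxᵢ(yᵢ − βxᵢ)/1 − β/9 = 0, so β = Σxᵢyᵢ / (Σxᵢ² + σ²/τ²).
Σxᵢyᵢ = 6·9 + 5·6 + 6·3 + 3·6 = 120; Σxᵢ² = 106; σ²/τ² = 1/9.
β̂_MAP = 120 / (106 + 1/9) = 120/(955/9) = 216/191 ≈ 1.131.

β̂_MAP = 1.131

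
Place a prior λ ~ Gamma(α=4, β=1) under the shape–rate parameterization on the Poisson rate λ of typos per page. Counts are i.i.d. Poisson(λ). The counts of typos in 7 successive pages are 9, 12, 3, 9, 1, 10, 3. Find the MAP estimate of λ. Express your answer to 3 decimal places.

λ̂_MAP = 6.250

Σxᵢ = 9+12+3+9+1+10+3 = 47, with n = 7.
Posterior ∝ λ^3e^(−1λ) · λ^47e^(−7λ) = λ^50e^(−8λ), i.e. Gamma(shape=51, rate=8).
The mode of a Gamma(a, b) with a ≥ 1 (shape–rate) is (a−1)/b = 50/8 ≈ 6.250.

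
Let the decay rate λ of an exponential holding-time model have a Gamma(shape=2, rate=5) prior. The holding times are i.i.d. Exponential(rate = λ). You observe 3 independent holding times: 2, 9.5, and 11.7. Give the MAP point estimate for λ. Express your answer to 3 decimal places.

λ̂_MAP = 0.142

The Exponential(rate=λ) likelihood is ∝ λ^n e^(−λΣtᵢ). Here n = 3 and Σtᵢ = 2 + 9.5 + 11.7 = 23.2.
Posterior ∝ λe^(−5λ) · λ^3e^(−23.2λ) = λ^4e^(−28.2λ), i.e. Gamma(5, 28.2).
Mode = (a−1)/b = 4/28.2 ≈ 0.142.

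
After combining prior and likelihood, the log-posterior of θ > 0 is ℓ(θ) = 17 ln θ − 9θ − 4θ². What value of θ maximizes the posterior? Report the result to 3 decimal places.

ℓ'(θ) = 17/θ − 9 − 8θ. Setting this to zero and multiplying by θ: 8θ² + 9θ − 17 = 0.
θ = (−9 + √(9² + 4·8·17)) / (2·8) = (−9 + √625) / 16 = (−9 + 25)/16 = 1.
ℓ''(θ) = −17/θ² − 8 < 0, confirming a maximum.

θ̂_MAP = 1.000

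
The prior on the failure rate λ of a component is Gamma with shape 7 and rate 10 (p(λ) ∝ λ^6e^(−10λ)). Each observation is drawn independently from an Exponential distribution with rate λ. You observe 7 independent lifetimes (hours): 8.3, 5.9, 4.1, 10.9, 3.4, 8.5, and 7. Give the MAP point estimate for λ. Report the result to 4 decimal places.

λ̂_MAP = 0.2238

The Exponential(rate=λ) likelihood is ∝ λ^n e^(−λΣtᵢ). Here n = 7 and Σtᵢ = 8.3 + 5.9 + 4.1 + 10.9 + 3.4 + 8.5 + 7 = 48.1.
Posterior ∝ λ^6e^(−10λ) · λ^7e^(−48.1λ) = λ^13e^(−58.1λ), i.e. Gamma(14, 58.1).
Mode = (a−1)/b = 13/58.1 ≈ 0.2238.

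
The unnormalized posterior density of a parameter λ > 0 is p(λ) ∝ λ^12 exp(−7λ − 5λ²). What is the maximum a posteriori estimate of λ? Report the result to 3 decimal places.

ℓ'(λ) = 12/λ − 7 − 10λ. Setting this to zero and multiplying by λ: 10λ² + 7λ − 12 = 0.
λ = (−7 + √(7² + 4·10·12)) / (2·10) = (−7 + √529) / 20 = (−7 + 23)/20 = 4/5.
ℓ''(λ) = −12/λ² − 10 < 0, confirming a maximum.

λ̂_MAP = 0.800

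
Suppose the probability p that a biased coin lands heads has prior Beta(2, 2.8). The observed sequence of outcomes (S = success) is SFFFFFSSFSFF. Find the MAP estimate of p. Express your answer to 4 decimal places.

p̂_MAP = 0.3378

Prior: Beta(2, 2.8).
Data: 4 successes in 12 trials (from the sequence). The binomial likelihood contributes p^4(1−p)^8, so the posterior is Beta(2+4, 2.8+8) = Beta(6, 10.8).
For Beta(a, b) with a, b > 1 the mode is (a−1)/(a+b−2) = 5/14.8 ≈ 0.3378.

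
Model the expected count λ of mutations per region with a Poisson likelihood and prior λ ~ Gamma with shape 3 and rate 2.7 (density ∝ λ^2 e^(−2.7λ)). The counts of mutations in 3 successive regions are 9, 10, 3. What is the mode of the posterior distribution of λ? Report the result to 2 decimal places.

Σxᵢ = 9+10+3 = 22, with n = 3.
Posterior ∝ λ^2e^(−2.7λ) · λ^22e^(−3λ) = λ^24e^(−5.7λ), i.e. Gamma(shape=25, rate=5.7).
The mode of a Gamma(a, b) with a ≥ 1 (shape–rate) is (a−1)/b = 24/5.7 ≈ 4.21.

λ̂_MAP = 4.21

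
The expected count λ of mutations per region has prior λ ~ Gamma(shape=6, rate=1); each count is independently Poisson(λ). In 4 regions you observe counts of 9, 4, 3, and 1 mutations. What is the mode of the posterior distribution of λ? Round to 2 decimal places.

λ̂_MAP = 4.40

Σxᵢ = 9+4+3+1 = 17, with n = 4.
Posterior ∝ λ^5e^(−1λ) · λ^17e^(−4λ) = λ^22e^(−5λ), i.e. Gamma(shape=23, rate=5).
The mode of a Gamma(a, b) with a ≥ 1 (shape–rate) is (a−1)/b = 22/5 ≈ 4.40.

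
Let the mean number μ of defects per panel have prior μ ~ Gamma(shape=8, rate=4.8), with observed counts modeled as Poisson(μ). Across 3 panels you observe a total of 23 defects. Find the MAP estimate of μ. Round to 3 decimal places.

Σxᵢ = 23, n = 3.
Posterior ∝ μ^7e^(−4.8μ) · μ^23e^(−3μ) = μ^30e^(−7.8μ), i.e. Gamma(shape=31, rate=7.8).
The mode of a Gamma(a, b) with a ≥ 1 (shape–rate) is (a−1)/b = 30/7.8 ≈ 3.846.

μ̂_MAP = 3.846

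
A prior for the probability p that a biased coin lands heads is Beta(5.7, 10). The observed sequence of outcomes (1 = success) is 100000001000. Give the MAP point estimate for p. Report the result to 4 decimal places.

p̂_MAP = 0.2607

Prior: Beta(5.7, 10).
Data: 2 successes in 12 trials (from the sequence). The binomial likelihood contributes p^2(1−p)^10, so the posterior is Beta(5.7+2, 10+10) = Beta(7.7, 20).
For Beta(a, b) with a, b > 1 the mode is (a−1)/(a+b−2) = 6.7/25.7 ≈ 0.2607.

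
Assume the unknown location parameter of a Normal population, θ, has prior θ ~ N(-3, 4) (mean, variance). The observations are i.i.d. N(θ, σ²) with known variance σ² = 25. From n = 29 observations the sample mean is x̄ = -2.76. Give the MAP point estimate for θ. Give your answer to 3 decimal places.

n = 29, x̄ = -2.76.
For a Normal prior and Normal likelihood with known variance, the posterior is Normal; its mode equals its mean, the precision-weighted average.
Prior precision 1/σ₀² = 1/4 = 0.25; data precision n/σ² = 29/25 = 1.16.
θ̂ = (0.25·(-3) + 1.16·(-2.76)) / (0.25 + 1.16) = (-3.9516)/1.41 = -3293/1175 ≈ -2.803.

θ̂_MAP = -2.803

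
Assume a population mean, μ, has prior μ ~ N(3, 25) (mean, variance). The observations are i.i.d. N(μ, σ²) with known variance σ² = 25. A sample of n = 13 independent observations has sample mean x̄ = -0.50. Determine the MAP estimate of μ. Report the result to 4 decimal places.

μ̂_MAP = -0.2500

n = 13, x̄ = -0.50.
For a Normal prior and Normal likelihood with known variance, the posterior is Normal; its mode equals its mean, the precision-weighted average.
Prior precision 1/σ₀² = 1/25 = 0.04; data precision n/σ² = 13/25 = 0.52.
μ̂ = (0.04·3 + 0.52·(-0.5)) / (0.04 + 0.52) = (-0.14)/0.56 = -0.2500.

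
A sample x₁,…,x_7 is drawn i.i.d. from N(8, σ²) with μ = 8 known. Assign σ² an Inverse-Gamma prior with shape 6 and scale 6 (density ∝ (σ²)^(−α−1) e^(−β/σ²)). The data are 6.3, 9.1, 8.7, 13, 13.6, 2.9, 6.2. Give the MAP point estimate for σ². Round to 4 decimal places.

Sum of squared deviations about the known mean: SS = (6.3−8)² + (9.1−8)² + (8.7−8)² + (13−8)² + (13.6−8)² + (2.9−8)² + (6.2−8)² = 90.2.
The Normal likelihood contributes (σ²)^(−n/2) exp(−SS/(2σ²)), so the posterior is Inverse-Gamma(α + n/2, β + SS/2) = Inverse-Gamma(9.5, 51.1).
The mode of Inverse-Gamma(a, b) is b/(a+1) = 51.1/10.5 ≈ 4.8667.

σ̂²_MAP = 4.8667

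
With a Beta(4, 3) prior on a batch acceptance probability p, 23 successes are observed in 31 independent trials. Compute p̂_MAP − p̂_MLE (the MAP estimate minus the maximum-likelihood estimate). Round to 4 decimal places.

Posterior is Beta(27, 11); MAP = (27−1)/(38−2) = 26/36 ≈ 0.72222.
MLE ignores the prior: p̂_MLE = k/n = 23/31 ≈ 0.74194.
Difference = 26/36 − 23/31 = -11/558 ≈ -0.0197.

MAP − MLE = -0.0197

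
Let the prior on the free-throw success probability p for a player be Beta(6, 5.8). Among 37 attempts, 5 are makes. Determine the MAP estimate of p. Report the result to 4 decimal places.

p̂_MAP = 0.2137

Prior: Beta(6, 5.8).
Data: 5 successes in 37 trials. The binomial likelihood contributes p^5(1−p)^32, so the posterior is Beta(6+5, 5.8+32) = Beta(11, 37.8).
For Beta(a, b) with a, b > 1 the mode is (a−1)/(a+b−2) = 10/46.8 ≈ 0.2137.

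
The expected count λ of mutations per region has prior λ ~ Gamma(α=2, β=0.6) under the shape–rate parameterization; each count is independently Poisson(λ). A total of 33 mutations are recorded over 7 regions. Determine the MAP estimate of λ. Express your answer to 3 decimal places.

λ̂_MAP = 4.474

Σxᵢ = 33, n = 7.
Posterior ∝ λe^(−0.6λ) · λ^33e^(−7λ) = λ^34e^(−7.6λ), i.e. Gamma(shape=35, rate=7.6).
The mode of a Gamma(a, b) with a ≥ 1 (shape–rate) is (a−1)/b = 34/7.6 ≈ 4.474.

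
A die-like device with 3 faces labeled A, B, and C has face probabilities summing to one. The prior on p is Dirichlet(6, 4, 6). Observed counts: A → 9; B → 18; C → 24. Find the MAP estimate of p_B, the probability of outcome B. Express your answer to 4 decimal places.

The posterior is Dirichlet(αᵢ + nᵢ) = Dirichlet(15, 22, 30).
For a Dirichlet(a₁,…,a_K) with all aᵢ > 1, the mode has j-th component (aⱼ − 1)/(Σaᵢ − K).
Here Σaᵢ = 67 and K = 3, so p_B = (22 − 1)/(67 − 3) = 21/64 ≈ 0.3281.

MAP estimate of p_B = 0.3281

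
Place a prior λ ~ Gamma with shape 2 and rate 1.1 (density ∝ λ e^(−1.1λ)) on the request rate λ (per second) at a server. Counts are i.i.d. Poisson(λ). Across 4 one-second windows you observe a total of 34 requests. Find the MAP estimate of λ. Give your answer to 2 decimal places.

Σxᵢ = 34, n = 4.
Posterior ∝ λe^(−1.1λ) · λ^34e^(−4λ) = λ^35e^(−5.1λ), i.e. Gamma(shape=36, rate=5.1).
The mode of a Gamma(a, b) with a ≥ 1 (shape–rate) is (a−1)/b = 35/5.1 ≈ 6.86.

λ̂_MAP = 6.86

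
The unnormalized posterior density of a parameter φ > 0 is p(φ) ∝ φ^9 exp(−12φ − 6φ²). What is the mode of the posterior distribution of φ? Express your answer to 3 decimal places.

ℓ'(φ) = 9/φ − 12 − 12φ. Setting this to zero and multiplying by φ: 12φ² + 12φ − 9 = 0.
φ = (−12 + √(12² + 4·12·9)) / (2·12) = (−12 + √576) / 24 = (−12 + 24)/24 = 1/2.
ℓ''(φ) = −9/φ² − 12 < 0, confirming a maximum.

φ̂_MAP = 0.500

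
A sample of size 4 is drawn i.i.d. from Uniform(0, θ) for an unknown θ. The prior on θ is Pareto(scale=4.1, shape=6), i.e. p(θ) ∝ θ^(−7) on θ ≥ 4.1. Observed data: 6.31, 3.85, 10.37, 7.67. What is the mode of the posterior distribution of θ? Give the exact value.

θ̂_MAP = 10.37

The Uniform(0, θ) likelihood is θ^(−n) for θ ≥ max(xᵢ), zero otherwise. Here max(xᵢ) = 10.37.
Posterior ∝ θ^(−7) · θ^(−4) = θ^(−11) on θ ≥ max(4.1, 10.37) = 10.37.
This density is strictly decreasing in θ, so the posterior mode lies at the lower boundary of the support.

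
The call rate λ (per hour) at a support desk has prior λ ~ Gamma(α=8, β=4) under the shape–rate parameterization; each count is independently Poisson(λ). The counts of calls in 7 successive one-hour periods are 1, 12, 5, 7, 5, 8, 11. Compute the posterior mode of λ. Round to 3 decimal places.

Σxᵢ = 1+12+5+7+5+8+11 = 49, with n = 7.
Posterior ∝ λ^7e^(−4λ) · λ^49e^(−7λ) = λ^56e^(−11λ), i.e. Gamma(shape=57, rate=11).
The mode of a Gamma(a, b) with a ≥ 1 (shape–rate) is (a−1)/b = 56/11 ≈ 5.091.

λ̂_MAP = 5.091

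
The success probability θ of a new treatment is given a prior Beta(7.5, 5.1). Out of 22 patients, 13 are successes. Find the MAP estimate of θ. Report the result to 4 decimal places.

Prior: Beta(7.5, 5.1).
Data: 13 successes in 22 trials. The binomial likelihood contributes θ^13(1−θ)^9, so the posterior is Beta(7.5+13, 5.1+9) = Beta(20.5, 14.1).
For Beta(a, b) with a, b > 1 the mode is (a−1)/(a+b−2) = 19.5/32.6 ≈ 0.5982.

θ̂_MAP = 0.5982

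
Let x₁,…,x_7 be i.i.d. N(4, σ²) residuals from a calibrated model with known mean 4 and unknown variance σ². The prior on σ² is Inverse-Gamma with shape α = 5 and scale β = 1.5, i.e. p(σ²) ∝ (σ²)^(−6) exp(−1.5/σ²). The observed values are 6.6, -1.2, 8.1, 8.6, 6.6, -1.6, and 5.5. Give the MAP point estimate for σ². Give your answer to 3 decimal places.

σ̂²_MAP = 6.060

Sum of squared deviations about the known mean: SS = (6.6−4)² + (-1.2−4)² + (8.1−4)² + (8.6−4)² + (6.6−4)² + (-1.6−4)² + (5.5−4)² = 112.14.
The Normal likelihood contributes (σ²)^(−n/2) exp(−SS/(2σ²)), so the posterior is Inverse-Gamma(α + n/2, β + SS/2) = Inverse-Gamma(8.5, 57.57).
The mode of Inverse-Gamma(a, b) is b/(a+1) = 57.57/9.5 ≈ 6.060.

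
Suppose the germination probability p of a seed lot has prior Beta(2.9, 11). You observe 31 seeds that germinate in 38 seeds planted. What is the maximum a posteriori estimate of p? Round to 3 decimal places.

Prior: Beta(2.9, 11).
Data: 31 successes in 38 trials. The binomial likelihood contributes p^31(1−p)^7, so the posterior is Beta(2.9+31, 11+7) = Beta(33.9, 18).
For Beta(a, b) with a, b > 1 the mode is (a−1)/(a+b−2) = 32.9/49.9 ≈ 0.659.

p̂_MAP = 0.659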